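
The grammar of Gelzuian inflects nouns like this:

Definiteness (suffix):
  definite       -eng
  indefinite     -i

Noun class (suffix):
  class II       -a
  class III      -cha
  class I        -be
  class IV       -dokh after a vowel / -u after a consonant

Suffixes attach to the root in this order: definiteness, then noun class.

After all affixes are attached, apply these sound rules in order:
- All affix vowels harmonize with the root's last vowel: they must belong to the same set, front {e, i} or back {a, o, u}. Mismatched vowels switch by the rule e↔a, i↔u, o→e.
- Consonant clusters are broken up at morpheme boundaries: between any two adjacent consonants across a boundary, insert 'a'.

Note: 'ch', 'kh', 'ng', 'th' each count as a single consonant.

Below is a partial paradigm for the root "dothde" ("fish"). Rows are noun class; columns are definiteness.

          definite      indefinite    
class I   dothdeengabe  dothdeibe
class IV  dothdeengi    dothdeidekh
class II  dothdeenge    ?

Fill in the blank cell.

Attach definiteness indefinite -i → dothdei.
Attach noun class class II -a → dothdeia.
Apply vowel harmony: dothdeia → dothdeie.
Epenthesis: no change.

dothdeie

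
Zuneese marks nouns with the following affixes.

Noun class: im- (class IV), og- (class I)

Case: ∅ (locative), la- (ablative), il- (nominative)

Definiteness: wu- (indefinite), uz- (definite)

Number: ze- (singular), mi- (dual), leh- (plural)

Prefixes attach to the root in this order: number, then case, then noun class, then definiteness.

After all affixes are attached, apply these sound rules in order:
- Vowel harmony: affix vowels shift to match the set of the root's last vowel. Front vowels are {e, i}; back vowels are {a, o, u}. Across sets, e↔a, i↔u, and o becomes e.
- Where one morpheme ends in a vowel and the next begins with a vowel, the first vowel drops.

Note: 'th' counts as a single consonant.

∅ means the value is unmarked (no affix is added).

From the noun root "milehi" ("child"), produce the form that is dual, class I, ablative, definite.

izeglemimilehi

Attach number dual mi- → mimilehi.
Attach case ablative la- → lamimilehi.
Attach noun class class I og- → oglamimilehi.
Attach definiteness definite uz- → uzoglamimilehi.
Apply vowel harmony: uzoglamimilehi → izeglemimilehi.
Vowel deletion: no change.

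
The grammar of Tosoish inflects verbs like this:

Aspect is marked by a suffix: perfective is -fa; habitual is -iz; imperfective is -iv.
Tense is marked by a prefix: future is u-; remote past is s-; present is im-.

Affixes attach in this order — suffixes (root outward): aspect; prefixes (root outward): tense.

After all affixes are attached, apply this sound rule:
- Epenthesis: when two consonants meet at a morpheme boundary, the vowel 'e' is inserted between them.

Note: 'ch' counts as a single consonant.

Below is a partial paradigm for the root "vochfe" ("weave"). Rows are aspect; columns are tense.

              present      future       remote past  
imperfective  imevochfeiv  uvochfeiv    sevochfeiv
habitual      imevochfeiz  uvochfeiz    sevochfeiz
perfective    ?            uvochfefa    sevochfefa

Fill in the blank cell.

Attach aspect perfective -fa → vochfefa.
Attach tense present im- → imvochfefa.
Apply epenthesis: imvochfefa → imevochfefa.

imevochfefa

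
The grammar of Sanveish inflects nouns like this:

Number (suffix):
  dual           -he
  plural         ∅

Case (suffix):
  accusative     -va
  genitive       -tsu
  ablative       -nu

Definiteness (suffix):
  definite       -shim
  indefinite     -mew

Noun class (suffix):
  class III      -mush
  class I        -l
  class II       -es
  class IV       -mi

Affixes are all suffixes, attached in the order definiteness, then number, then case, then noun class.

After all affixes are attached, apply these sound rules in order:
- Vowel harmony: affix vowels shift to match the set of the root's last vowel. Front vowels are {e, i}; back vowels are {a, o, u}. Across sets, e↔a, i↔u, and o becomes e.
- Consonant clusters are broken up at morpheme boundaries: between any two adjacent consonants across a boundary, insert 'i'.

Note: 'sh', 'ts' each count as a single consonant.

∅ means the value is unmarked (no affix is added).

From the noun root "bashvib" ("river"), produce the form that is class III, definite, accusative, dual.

bashvibishimihevemish

Attach definiteness definite -shim → bashvibshim.
Attach number dual -he → bashvibshimhe.
Attach case accusative -va → bashvibshimheva.
Attach noun class class III -mush → bashvibshimhevamush.
Apply vowel harmony: bashvibshimhevamush → bashvibshimhevemish.
Apply epenthesis: bashvibshimhevemish → bashvibishimihevemish.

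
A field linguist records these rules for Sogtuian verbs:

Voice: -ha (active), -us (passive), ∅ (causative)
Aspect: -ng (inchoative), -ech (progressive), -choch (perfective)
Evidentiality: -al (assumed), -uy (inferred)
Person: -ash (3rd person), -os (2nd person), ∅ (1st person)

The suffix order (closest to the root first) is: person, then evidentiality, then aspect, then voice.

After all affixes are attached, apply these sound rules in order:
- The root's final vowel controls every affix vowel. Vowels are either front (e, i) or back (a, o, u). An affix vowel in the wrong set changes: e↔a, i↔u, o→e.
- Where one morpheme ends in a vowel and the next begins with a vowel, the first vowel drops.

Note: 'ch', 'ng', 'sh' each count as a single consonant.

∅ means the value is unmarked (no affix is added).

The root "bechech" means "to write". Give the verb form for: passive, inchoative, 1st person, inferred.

person = 1st person: zero marking, form stays bechech.
Attach evidentiality inferred -uy → bechechuy.
Attach aspect inchoative -ng → bechechuyng.
Attach voice passive -us → bechechuyngus.
Apply vowel harmony: bechechuyngus → bechechiyngis.
Vowel deletion: no change.

bechechiyngis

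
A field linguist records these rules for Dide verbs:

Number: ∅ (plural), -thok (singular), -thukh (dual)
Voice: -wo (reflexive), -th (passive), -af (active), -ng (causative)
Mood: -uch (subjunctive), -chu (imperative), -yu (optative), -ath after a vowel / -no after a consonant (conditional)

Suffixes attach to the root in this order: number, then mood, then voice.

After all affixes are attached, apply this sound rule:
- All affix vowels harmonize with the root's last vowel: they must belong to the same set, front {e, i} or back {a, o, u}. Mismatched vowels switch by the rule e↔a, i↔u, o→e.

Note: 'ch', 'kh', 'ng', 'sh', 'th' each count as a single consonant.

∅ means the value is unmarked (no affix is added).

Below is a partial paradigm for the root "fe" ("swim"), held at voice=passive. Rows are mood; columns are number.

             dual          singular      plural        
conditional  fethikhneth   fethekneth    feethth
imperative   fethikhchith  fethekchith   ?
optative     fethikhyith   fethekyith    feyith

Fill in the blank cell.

fechith

number = plural: zero marking, form stays fe.
Attach mood imperative -chu → fechu.
Attach voice passive -th → fechuth.
Apply vowel harmony: fechuth → fechith.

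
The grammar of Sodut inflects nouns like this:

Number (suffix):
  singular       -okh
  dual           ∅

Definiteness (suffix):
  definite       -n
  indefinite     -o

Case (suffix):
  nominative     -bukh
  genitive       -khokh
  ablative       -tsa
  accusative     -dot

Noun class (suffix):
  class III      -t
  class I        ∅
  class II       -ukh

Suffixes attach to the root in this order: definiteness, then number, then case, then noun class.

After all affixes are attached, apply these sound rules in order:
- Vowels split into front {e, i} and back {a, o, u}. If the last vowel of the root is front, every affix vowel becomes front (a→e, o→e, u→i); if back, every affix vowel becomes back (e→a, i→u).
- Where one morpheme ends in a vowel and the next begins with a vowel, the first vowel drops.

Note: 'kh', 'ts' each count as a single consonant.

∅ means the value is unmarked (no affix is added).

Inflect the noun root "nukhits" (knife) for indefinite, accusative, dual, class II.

Attach definiteness indefinite -o → nukhitso.
number = dual: zero marking, form stays nukhitso.
Attach case accusative -dot → nukhitsodot.
Attach noun class class II -ukh → nukhitsodotukh.
Apply vowel harmony: nukhitsodotukh → nukhitsedetikh.
Vowel deletion: no change.

nukhitsedetikh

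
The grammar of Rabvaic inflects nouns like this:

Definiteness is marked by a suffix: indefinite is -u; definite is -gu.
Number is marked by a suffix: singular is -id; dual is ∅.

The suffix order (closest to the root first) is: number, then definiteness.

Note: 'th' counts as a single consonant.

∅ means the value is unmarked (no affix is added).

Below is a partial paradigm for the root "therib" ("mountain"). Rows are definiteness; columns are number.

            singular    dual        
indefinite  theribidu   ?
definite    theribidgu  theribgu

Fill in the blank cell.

number = dual: zero marking, form stays therib.
Attach definiteness indefinite -u → theribu.

theribu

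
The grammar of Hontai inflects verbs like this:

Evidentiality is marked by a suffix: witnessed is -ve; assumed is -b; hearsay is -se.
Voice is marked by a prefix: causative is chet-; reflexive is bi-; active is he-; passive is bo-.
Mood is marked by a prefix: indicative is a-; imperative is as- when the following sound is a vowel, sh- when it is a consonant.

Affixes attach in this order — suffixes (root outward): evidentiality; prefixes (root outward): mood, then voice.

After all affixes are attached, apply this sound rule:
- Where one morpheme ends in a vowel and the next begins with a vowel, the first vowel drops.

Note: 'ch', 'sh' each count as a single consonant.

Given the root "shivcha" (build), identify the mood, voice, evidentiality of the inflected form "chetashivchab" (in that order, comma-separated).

indicative, causative, assumed

Segment: chet-a-shivcha-b.
mood: a- → indicative.
voice: chet- → causative.
evidentiality: -b → assumed.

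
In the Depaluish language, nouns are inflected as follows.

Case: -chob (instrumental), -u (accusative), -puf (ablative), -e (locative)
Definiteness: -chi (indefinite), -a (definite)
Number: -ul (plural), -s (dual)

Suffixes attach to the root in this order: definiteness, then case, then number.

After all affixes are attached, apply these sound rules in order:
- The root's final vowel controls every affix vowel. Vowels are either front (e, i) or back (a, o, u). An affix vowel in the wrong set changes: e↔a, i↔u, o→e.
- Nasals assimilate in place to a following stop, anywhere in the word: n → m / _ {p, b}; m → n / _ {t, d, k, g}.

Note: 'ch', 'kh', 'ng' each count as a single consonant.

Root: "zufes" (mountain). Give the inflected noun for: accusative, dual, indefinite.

zufeschiis

Attach definiteness indefinite -chi → zufeschi.
Attach case accusative -u → zufeschiu.
Attach number dual -s → zufeschius.
Apply vowel harmony: zufeschius → zufeschiis.
Nasal assimilation: no change.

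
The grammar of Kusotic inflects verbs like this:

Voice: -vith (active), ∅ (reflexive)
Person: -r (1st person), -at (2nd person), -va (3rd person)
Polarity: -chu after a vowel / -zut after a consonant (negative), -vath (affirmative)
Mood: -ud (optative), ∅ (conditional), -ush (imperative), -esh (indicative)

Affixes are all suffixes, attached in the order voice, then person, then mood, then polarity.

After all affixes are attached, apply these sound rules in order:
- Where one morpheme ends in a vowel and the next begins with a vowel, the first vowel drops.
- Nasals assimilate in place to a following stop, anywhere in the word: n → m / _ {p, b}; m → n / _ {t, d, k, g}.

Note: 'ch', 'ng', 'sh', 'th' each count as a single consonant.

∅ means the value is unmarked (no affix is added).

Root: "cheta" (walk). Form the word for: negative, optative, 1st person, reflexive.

voice = reflexive: zero marking, form stays cheta.
Attach person 1st person -r → chetar.
Attach mood optative -ud → chetarud.
Attach polarity negative -zut (after consonant 'd') → chetarudzut.
Vowel deletion: no change.
Nasal assimilation: no change.

chetarudzut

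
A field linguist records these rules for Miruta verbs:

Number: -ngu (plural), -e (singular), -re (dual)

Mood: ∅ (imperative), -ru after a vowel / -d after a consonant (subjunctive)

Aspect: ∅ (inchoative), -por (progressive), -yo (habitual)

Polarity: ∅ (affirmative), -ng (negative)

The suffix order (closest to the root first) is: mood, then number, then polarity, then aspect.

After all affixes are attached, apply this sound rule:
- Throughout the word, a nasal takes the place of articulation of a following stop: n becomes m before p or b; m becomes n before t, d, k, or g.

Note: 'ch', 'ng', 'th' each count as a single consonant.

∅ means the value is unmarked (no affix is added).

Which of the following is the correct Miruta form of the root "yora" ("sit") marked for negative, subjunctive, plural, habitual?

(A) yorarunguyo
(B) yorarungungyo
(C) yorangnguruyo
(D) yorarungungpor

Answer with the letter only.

Attach mood subjunctive -ru (after vowel 'a') → yoraru.
Attach number plural -ngu → yorarungu.
Attach polarity negative -ng → yorarungung.
Attach aspect habitual -yo → yorarungungyo.
Nasal assimilation: no change.
So the correct form is yorarungungyo, option (B).
(D) yorarungungpor is wrong: it uses progressive instead of habitual for aspect.
(A) yorarunguyo is wrong: it uses affirmative instead of negative for polarity.
(C) yorangnguruyo is wrong: it has the affixes in the wrong order.

B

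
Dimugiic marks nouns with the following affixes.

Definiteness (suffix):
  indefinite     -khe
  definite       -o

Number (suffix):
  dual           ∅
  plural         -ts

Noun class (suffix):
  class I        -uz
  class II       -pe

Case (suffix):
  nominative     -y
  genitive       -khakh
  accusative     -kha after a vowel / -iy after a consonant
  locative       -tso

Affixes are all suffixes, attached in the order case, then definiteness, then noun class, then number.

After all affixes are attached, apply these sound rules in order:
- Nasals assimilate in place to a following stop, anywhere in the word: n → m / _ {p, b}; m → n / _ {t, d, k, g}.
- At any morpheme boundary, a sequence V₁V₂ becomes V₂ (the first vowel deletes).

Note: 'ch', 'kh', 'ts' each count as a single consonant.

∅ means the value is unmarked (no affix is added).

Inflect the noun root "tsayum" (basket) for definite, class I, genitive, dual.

tsayumkhakhuz

Attach case genitive -khakh → tsayumkhakh.
Attach definiteness definite -o → tsayumkhakho.
Attach noun class class I -uz → tsayumkhakhouz.
number = dual: zero marking, form stays tsayumkhakhouz.
Nasal assimilation: no change.
Apply vowel deletion: tsayumkhakhouz → tsayumkhakhuz.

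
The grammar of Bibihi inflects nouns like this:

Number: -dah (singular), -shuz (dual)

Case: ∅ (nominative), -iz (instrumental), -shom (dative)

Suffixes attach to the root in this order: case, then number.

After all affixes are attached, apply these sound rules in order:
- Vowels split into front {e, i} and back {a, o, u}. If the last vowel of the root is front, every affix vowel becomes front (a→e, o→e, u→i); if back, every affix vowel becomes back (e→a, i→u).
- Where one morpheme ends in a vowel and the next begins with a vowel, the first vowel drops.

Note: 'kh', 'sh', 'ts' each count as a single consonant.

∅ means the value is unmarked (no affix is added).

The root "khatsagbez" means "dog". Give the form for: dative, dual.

khatsagbezshemshiz

Attach case dative -shom → khatsagbezshom.
Attach number dual -shuz → khatsagbezshomshuz.
Apply vowel harmony: khatsagbezshomshuz → khatsagbezshemshiz.
Vowel deletion: no change.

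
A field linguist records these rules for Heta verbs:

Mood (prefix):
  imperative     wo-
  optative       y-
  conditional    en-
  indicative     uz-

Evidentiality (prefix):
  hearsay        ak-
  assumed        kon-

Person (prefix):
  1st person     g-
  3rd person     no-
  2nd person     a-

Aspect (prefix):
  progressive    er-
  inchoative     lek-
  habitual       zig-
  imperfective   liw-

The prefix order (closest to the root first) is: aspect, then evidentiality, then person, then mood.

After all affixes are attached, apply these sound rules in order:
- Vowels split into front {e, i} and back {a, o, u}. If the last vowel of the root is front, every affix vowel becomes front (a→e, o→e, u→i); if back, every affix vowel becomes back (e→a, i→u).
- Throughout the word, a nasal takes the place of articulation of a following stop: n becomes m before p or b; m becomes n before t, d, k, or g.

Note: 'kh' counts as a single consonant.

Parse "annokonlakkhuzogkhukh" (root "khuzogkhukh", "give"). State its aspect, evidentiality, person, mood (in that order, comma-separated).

inchoative, assumed, 3rd person, conditional

Segment: en-no-kon-lek-khuzogkhukh.
aspect: lek- → inchoative.
evidentiality: kon- → assumed.
person: no- → 3rd person.
mood: en- → conditional.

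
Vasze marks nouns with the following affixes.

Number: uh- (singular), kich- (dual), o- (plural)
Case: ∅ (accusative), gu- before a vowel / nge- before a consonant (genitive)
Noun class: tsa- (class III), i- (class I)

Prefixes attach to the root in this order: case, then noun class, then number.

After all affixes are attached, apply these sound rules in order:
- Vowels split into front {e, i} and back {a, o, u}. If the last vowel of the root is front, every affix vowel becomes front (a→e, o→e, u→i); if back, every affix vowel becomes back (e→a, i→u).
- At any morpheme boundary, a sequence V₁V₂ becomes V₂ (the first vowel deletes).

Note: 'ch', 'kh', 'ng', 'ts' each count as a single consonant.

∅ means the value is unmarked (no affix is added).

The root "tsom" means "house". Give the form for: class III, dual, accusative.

kuchtsatsom

case = accusative: zero marking, form stays tsom.
Attach noun class class III tsa- → tsatsom.
Attach number dual kich- → kichtsatsom.
Apply vowel harmony: kichtsatsom → kuchtsatsom.
Vowel deletion: no change.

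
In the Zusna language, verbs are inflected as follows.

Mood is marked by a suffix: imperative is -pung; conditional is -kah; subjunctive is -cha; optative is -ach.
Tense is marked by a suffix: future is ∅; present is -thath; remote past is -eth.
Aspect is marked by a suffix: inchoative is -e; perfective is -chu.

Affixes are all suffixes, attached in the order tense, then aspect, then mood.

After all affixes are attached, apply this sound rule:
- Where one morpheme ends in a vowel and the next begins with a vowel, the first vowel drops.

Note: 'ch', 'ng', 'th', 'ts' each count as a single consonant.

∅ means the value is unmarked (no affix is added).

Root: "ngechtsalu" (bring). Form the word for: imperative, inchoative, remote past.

Attach tense remote past -eth → ngechtsalueth.
Attach aspect inchoative -e → ngechtsaluethe.
Attach mood imperative -pung → ngechtsaluethepung.
Apply vowel deletion: ngechtsaluethepung → ngechtsalethepung.

ngechtsalethepung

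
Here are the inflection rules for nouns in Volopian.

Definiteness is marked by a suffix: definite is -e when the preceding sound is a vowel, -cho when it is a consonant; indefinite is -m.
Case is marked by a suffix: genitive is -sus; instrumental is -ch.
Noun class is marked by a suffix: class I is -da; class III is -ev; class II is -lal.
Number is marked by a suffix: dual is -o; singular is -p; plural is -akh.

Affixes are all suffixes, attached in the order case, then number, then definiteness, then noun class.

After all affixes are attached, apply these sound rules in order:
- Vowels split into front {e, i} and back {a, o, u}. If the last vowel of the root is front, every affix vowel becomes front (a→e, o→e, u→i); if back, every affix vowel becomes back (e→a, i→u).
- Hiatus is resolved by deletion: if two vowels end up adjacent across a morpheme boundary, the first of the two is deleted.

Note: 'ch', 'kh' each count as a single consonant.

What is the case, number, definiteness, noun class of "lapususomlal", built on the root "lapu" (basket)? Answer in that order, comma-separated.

genitive, dual, indefinite, class II

Segment: lapu-sus-o-m-lal.
case: -sus → genitive.
number: -o → dual.
definiteness: -m → indefinite.
noun class: -lal → class II.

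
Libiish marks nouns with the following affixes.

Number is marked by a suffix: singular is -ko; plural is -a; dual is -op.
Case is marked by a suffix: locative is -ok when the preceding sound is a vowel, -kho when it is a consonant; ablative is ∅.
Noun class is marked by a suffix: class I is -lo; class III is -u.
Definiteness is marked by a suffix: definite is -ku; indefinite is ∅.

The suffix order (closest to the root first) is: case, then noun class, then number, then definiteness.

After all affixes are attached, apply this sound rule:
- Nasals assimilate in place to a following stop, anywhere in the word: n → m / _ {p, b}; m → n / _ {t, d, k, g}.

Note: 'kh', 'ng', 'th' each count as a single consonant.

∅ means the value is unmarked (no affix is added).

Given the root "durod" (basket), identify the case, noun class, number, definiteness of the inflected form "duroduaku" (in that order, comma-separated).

Segment: durod-u-a-ku.
case: ∅ → ablative.
noun class: -u → class III.
number: -a → plural.
definiteness: -ku → definite.

ablative, class III, plural, definite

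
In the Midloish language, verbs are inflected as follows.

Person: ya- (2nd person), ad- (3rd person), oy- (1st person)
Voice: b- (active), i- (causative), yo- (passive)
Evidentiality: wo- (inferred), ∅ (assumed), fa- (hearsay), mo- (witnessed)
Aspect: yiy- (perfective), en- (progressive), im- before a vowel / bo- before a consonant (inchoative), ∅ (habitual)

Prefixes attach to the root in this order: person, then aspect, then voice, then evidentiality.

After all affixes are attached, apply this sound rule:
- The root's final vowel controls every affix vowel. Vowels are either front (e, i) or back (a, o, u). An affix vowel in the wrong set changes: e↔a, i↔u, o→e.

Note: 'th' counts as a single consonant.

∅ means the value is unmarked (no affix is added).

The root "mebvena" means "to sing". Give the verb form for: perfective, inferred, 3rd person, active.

wobyuyadmebvena

Attach person 3rd person ad- → admebvena.
Attach aspect perfective yiy- → yiyadmebvena.
Attach voice active b- → byiyadmebvena.
Attach evidentiality inferred wo- → wobyiyadmebvena.
Apply vowel harmony: wobyiyadmebvena → wobyuyadmebvena.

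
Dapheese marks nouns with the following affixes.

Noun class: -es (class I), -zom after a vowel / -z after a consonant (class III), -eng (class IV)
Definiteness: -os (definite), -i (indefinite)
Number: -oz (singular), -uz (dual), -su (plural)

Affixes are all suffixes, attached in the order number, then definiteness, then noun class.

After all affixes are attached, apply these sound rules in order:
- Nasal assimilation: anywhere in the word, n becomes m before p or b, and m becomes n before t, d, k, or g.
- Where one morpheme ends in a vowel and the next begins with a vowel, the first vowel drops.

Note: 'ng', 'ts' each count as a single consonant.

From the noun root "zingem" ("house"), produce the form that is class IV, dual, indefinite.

zingemuzeng

Attach number dual -uz → zingemuz.
Attach definiteness indefinite -i → zingemuzi.
Attach noun class class IV -eng → zingemuzieng.
Nasal assimilation: no change.
Apply vowel deletion: zingemuzieng → zingemuzeng.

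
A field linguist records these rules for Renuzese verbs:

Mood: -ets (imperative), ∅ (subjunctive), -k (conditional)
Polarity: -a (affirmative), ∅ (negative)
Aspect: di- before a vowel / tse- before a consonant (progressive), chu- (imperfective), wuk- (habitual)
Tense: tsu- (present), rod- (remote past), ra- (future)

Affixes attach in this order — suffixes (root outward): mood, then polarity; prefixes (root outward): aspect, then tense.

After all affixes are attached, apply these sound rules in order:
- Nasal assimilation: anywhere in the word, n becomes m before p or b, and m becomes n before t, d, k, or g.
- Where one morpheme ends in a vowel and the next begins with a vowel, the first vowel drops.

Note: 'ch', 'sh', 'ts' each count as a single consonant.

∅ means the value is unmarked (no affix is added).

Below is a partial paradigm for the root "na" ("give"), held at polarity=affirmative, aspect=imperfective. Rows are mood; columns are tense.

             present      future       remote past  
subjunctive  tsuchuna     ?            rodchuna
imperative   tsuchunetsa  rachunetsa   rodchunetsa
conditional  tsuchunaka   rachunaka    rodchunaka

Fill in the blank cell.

rachuna

mood = subjunctive: zero marking, form stays na.
Attach polarity affirmative -a → naa.
Attach aspect imperfective chu- → chunaa.
Attach tense future ra- → rachunaa.
Nasal assimilation: no change.
Apply vowel deletion: rachunaa → rachuna.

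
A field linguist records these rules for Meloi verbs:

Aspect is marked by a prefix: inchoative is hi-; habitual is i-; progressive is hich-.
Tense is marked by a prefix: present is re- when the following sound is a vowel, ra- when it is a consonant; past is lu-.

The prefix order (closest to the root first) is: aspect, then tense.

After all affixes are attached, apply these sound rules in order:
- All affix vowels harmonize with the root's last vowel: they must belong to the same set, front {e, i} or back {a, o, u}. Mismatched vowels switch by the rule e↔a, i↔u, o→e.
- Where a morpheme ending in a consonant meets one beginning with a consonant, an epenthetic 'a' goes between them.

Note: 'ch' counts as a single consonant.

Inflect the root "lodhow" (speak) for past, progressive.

Attach aspect progressive hich- → hichlodhow.
Attach tense past lu- → luhichlodhow.
Apply vowel harmony: luhichlodhow → luhuchlodhow.
Apply epenthesis: luhuchlodhow → luhuchalodhow.

luhuchalodhow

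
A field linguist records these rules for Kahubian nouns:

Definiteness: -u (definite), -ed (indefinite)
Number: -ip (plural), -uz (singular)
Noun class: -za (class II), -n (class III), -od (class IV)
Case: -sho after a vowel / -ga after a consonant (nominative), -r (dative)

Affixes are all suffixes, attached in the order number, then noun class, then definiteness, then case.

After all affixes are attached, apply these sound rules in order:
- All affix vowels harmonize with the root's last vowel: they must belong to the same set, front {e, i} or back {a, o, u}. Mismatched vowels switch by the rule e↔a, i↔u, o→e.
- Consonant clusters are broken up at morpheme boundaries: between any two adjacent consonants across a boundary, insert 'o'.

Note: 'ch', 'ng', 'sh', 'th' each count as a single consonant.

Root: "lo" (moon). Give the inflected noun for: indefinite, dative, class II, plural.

Attach number plural -ip → loip.
Attach noun class class II -za → loipza.
Attach definiteness indefinite -ed → loipzaed.
Attach case dative -r → loipzaedr.
Apply vowel harmony: loipzaedr → loupzaadr.
Apply epenthesis: loupzaadr → loupozaador.

loupozaador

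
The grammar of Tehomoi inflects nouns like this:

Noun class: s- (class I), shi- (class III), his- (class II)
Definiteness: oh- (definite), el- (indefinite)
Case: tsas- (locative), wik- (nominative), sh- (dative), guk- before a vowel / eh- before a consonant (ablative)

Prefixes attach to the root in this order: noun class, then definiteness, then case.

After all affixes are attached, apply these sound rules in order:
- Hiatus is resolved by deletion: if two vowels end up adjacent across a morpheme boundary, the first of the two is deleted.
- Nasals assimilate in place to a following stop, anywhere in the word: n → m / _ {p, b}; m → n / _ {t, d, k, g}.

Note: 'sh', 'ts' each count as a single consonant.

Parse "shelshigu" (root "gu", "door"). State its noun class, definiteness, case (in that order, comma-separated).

Segment: sh-el-shi-gu.
noun class: shi- → class III.
definiteness: el- → indefinite.
case: sh- → dative.

class III, indefinite, dative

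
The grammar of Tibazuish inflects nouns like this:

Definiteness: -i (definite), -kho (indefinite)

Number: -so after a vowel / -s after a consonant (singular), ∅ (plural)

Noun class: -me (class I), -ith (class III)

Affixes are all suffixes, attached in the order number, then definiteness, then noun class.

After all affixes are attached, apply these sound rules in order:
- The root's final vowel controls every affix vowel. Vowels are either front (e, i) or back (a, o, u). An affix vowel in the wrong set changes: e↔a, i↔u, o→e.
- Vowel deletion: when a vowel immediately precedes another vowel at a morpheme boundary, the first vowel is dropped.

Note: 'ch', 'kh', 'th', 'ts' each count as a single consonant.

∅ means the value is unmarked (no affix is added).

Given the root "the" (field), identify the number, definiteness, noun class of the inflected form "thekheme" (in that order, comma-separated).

plural, indefinite, class I

Segment: the-kho-me.
number: ∅ → plural.
definiteness: -kho → indefinite.
noun class: -me → class I.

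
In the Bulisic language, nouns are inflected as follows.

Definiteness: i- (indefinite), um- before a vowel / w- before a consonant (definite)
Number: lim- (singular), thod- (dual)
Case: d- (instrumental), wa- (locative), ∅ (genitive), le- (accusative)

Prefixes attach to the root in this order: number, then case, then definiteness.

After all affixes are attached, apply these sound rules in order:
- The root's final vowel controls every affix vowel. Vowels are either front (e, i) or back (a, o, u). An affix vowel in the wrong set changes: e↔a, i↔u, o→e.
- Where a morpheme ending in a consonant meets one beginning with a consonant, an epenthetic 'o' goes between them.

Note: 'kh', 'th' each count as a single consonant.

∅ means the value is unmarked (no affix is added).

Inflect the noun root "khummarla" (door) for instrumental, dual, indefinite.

Attach number dual thod- → thodkhummarla.
Attach case instrumental d- → dthodkhummarla.
Attach definiteness indefinite i- → idthodkhummarla.
Apply vowel harmony: idthodkhummarla → udthodkhummarla.
Apply epenthesis: udthodkhummarla → udothodokhummarla.

udothodokhummarla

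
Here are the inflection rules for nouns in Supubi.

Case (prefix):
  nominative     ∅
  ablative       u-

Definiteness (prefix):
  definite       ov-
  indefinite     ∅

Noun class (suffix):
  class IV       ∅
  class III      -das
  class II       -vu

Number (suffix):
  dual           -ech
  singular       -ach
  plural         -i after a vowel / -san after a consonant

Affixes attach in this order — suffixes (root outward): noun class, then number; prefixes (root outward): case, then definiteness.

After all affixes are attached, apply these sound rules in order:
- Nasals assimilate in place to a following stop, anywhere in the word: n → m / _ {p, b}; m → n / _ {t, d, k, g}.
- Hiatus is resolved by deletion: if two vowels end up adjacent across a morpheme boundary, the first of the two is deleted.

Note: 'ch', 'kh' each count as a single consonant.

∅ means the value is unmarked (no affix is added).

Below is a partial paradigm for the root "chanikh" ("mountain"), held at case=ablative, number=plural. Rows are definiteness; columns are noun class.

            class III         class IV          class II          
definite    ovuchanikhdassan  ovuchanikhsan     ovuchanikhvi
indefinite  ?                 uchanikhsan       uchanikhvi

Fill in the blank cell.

Attach noun class class III -das → chanikhdas.
Attach case ablative u- → uchanikhdas.
Attach number plural -san (after consonant 's') → uchanikhdassan.
definiteness = indefinite: zero marking, form stays uchanikhdassan.
Nasal assimilation: no change.
Vowel deletion: no change.

uchanikhdassan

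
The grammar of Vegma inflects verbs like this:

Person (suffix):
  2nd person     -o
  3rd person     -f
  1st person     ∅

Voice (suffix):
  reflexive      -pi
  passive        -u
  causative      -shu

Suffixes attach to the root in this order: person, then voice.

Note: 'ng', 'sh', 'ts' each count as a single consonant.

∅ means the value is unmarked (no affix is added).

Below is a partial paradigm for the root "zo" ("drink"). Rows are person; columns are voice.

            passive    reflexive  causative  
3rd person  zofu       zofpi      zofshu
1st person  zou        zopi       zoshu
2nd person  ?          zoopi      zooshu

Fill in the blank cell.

Attach person 2nd person -o → zoo.
Attach voice passive -u → zoou.

zoou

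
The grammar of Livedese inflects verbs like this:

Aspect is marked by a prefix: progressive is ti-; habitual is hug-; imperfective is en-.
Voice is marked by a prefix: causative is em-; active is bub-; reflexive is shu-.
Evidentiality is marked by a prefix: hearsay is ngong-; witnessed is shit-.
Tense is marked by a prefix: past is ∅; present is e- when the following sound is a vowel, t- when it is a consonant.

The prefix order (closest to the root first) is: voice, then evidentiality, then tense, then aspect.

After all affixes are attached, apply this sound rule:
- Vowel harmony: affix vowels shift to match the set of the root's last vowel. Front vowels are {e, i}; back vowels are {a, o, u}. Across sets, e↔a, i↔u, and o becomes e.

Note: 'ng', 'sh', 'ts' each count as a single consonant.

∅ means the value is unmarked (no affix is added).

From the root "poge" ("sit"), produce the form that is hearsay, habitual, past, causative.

Attach voice causative em- → empoge.
Attach evidentiality hearsay ngong- → ngongempoge.
tense = past: zero marking, form stays ngongempoge.
Attach aspect habitual hug- → hugngongempoge.
Apply vowel harmony: hugngongempoge → higngengempoge.

higngengempoge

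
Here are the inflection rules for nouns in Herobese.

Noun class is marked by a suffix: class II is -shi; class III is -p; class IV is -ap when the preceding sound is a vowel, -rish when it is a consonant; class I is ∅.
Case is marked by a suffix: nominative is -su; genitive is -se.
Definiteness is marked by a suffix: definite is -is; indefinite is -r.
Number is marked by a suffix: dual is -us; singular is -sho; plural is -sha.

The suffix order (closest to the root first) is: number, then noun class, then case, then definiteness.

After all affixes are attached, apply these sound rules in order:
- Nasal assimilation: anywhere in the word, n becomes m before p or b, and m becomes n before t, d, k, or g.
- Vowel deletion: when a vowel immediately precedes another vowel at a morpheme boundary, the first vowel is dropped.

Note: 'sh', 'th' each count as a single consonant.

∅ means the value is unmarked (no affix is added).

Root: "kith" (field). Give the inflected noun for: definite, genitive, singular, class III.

kithshopsis

Attach number singular -sho → kithsho.
Attach noun class class III -p → kithshop.
Attach case genitive -se → kithshopse.
Attach definiteness definite -is → kithshopseis.
Nasal assimilation: no change.
Apply vowel deletion: kithshopseis → kithshopsis.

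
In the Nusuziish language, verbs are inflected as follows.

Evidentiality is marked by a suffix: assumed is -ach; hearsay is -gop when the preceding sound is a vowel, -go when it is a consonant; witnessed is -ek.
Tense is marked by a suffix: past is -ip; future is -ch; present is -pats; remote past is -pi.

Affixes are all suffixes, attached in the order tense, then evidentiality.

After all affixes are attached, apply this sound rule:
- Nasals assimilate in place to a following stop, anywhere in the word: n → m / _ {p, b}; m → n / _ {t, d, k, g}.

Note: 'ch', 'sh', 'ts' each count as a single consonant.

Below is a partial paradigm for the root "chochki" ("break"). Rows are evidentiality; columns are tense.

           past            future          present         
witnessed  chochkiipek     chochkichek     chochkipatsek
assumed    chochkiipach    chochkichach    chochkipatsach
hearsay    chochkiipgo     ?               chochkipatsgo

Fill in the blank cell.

Attach tense future -ch → chochkich.
Attach evidentiality hearsay -go (after consonant 'ch') → chochkichgo.
Nasal assimilation: no change.

chochkichgo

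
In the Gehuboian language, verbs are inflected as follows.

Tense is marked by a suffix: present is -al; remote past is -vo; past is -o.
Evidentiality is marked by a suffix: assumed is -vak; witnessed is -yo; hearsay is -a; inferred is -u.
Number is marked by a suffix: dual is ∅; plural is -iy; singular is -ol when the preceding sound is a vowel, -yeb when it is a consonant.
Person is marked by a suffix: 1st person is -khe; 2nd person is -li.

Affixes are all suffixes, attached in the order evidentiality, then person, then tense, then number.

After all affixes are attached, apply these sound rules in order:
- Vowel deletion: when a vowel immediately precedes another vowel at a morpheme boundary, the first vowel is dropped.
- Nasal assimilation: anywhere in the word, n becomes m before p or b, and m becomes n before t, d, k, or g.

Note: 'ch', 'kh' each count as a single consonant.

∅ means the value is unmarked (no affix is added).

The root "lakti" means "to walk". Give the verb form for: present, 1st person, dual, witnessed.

laktiyokhal

Attach evidentiality witnessed -yo → laktiyo.
Attach person 1st person -khe → laktiyokhe.
Attach tense present -al → laktiyokheal.
number = dual: zero marking, form stays laktiyokheal.
Apply vowel deletion: laktiyokheal → laktiyokhal.
Nasal assimilation: no change.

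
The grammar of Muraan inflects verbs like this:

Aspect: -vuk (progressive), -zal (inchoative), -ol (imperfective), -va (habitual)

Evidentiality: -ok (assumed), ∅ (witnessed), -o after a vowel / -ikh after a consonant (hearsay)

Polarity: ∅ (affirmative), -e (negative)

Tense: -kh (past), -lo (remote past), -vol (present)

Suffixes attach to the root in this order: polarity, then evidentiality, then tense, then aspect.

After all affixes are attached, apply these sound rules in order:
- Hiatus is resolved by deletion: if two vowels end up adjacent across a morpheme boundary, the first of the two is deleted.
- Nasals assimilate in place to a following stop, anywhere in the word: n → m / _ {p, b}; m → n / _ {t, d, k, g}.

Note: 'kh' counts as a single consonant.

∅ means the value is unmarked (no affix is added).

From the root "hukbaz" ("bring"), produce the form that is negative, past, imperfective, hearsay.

hukbazokhol

Attach polarity negative -e → hukbaze.
Attach evidentiality hearsay -o (after vowel 'e') → hukbazeo.
Attach tense past -kh → hukbazeokh.
Attach aspect imperfective -ol → hukbazeokhol.
Apply vowel deletion: hukbazeokhol → hukbazokhol.
Nasal assimilation: no change.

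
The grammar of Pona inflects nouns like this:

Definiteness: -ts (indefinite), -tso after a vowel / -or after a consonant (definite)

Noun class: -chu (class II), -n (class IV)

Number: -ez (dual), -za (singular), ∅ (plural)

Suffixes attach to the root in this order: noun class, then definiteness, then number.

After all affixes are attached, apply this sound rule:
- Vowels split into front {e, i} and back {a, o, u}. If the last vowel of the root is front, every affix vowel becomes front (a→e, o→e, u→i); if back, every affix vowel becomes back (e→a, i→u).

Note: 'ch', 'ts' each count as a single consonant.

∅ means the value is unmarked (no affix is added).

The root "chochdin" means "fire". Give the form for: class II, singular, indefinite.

Attach noun class class II -chu → chochdinchu.
Attach definiteness indefinite -ts → chochdinchuts.
Attach number singular -za → chochdinchutsza.
Apply vowel harmony: chochdinchutsza → chochdinchitsze.

chochdinchitsze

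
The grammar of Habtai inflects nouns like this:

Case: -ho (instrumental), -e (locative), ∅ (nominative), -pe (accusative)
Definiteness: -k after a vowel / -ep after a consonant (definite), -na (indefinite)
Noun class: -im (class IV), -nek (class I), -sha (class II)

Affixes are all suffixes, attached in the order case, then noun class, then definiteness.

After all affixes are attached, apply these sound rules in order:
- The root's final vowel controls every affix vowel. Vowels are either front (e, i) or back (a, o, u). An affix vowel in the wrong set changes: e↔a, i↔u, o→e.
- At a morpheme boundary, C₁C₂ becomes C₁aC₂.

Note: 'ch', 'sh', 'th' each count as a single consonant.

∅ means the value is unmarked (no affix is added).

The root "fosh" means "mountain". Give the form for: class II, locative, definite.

Attach case locative -e → foshe.
Attach noun class class II -sha → foshesha.
Attach definiteness definite -k (after vowel 'a') → fosheshak.
Apply vowel harmony: fosheshak → foshashak.
Epenthesis: no change.

foshashak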